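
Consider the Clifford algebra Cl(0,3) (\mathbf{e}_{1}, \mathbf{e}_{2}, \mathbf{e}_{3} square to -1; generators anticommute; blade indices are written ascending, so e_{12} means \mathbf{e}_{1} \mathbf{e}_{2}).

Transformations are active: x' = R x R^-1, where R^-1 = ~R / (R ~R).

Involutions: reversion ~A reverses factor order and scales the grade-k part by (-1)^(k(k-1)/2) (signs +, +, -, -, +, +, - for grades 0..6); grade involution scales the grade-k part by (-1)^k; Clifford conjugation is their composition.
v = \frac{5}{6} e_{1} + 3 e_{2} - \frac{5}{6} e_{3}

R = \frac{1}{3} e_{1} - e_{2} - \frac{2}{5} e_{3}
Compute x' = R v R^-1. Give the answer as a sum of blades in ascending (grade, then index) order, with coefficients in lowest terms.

~R = \frac{1}{3} e_{1} - e_{2} - \frac{2}{5} e_{3}, and R ~R = -\frac{286}{225}, so R^-1 = ~R / (-\frac{286}{225}).
R v = \frac{43}{18} + \frac{11}{6} e_{12} + \frac{1}{18} e_{13} + \frac{61}{30} e_{23}
Answer: -\frac{895}{429} e_{1} + \frac{217}{286} e_{2} + \frac{2005}{858} e_{3}


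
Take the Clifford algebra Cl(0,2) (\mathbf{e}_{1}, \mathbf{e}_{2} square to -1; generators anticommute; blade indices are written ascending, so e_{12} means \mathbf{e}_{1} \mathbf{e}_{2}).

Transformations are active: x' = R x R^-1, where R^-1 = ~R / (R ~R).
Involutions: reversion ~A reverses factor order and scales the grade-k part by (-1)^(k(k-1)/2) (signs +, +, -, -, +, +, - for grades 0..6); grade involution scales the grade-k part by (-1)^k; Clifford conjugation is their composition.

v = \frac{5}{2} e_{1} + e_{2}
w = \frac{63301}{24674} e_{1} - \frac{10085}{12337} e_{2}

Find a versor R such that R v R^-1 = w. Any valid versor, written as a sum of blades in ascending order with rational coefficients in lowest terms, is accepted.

The midline construction: v and w both square to -\frac{29}{4}, so reflecting in their sum \frac{62493}{12337} e_{1} + \frac{2252}{12337} e_{2} exchanges them.
Answer: \frac{62493}{12337} e_{1} + \frac{2252}{12337} e_{2}


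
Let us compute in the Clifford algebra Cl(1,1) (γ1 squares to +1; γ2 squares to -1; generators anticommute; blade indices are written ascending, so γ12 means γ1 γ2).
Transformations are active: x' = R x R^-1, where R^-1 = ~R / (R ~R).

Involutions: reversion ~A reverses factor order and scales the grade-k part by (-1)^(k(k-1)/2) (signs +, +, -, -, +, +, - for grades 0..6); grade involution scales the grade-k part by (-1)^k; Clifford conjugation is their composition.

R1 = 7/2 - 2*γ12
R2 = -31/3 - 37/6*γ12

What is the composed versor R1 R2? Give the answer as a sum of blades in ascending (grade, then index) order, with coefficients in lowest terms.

Distribute over the terms of R1 (each basis-blade product reordered to ascending indices, repeated generators contracted through their squares):
(7/2) R2 = -217/6 - 259/12*γ12
(-2*γ12) R2 = 37/3 + 62/3*γ12
Summing the partial products and collecting blades:
Answer: -143/6 - 11/12*γ12


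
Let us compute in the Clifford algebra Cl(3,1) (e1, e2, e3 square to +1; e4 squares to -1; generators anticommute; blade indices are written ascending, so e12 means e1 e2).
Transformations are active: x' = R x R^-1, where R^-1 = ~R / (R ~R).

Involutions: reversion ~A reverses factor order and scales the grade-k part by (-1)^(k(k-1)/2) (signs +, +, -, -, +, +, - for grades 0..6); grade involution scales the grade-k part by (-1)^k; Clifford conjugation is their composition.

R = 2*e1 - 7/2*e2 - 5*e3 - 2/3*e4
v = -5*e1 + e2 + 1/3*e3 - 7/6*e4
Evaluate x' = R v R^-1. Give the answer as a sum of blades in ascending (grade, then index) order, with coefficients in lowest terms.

~R = 2*e1 - 7/2*e2 - 5*e3 - 2/3*e4, and R ~R = 1469/36, so R^-1 = ~R / (1469/36).
R v = -287/18 - 31/2*e12 - 73/3*e13 - 17/3*e14 + 23/6*e23 + 19/4*e24 + 109/18*e34
Answer: 5049/1469*e1 + 2549/1469*e2 + 15751/4407*e3 + 14875/8814*e4


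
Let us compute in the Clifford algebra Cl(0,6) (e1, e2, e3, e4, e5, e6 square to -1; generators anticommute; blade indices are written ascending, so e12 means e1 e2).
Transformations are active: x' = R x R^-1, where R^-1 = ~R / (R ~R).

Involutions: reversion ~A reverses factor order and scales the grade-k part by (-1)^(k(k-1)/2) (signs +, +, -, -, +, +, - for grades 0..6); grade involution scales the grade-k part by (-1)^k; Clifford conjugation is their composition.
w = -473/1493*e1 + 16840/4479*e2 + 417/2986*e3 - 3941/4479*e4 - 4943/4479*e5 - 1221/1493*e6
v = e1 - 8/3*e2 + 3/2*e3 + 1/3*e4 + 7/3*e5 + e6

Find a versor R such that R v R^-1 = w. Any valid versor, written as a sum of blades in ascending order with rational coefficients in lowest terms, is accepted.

Here q(v) = q(w) = -203/12; the classical choice R = v + w = 1020/1493*e1 + 1632/1493*e2 + 2448/1493*e3 - 816/1493*e4 + 1836/1493*e5 + 272/1493*e6 then realises v -> w under the sandwich.
Answer: 1020/1493*e1 + 1632/1493*e2 + 2448/1493*e3 - 816/1493*e4 + 1836/1493*e5 + 272/1493*e6


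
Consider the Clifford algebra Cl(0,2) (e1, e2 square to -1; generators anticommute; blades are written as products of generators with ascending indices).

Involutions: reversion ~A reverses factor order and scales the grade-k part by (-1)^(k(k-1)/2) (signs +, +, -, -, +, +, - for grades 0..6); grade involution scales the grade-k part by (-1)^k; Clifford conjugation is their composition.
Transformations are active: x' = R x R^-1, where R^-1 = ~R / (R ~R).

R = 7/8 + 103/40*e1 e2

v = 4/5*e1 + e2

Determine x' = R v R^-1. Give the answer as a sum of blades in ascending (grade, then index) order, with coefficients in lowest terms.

~R = 7/8 - 103/40*e1 e2, and R ~R = 5917/800, so R^-1 = ~R / (5917/800).
R v = -15/8*e1 + 587/200*e2
Answer: -36793/29585*e1 - 1808/5917*e2


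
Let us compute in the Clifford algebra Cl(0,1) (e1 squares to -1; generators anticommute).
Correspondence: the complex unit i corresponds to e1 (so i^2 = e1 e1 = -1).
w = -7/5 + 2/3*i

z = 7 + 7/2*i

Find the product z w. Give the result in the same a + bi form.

In blades: z = 7 + 7/2*e1, w = -7/5 + 2/3*e1.
Distribute z over w term by term (generator squares from the signature, products reordered to ascending indices): (7)*w = -49/5 + 14/3*e1; (7/2*e1)*w = -7/3 - 49/10*e1.
Sum: -182/15 - 7/30*e1; translating back through the correspondence:
Answer: -182/15 - 7/30*i


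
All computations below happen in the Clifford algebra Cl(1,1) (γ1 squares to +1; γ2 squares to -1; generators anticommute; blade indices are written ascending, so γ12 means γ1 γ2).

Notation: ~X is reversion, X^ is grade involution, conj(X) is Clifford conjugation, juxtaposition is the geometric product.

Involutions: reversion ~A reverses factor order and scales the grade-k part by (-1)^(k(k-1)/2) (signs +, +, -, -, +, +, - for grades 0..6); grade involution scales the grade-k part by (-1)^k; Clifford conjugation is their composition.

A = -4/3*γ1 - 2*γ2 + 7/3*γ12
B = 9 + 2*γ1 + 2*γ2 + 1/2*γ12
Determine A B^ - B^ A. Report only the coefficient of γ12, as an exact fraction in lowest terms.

first term: -1/6 - 25/3*γ1 - 14*γ2 + 59/3*γ12
second term: -1/6 - 47/3*γ1 - 22*γ2 + 67/3*γ12
Answer: -8/3


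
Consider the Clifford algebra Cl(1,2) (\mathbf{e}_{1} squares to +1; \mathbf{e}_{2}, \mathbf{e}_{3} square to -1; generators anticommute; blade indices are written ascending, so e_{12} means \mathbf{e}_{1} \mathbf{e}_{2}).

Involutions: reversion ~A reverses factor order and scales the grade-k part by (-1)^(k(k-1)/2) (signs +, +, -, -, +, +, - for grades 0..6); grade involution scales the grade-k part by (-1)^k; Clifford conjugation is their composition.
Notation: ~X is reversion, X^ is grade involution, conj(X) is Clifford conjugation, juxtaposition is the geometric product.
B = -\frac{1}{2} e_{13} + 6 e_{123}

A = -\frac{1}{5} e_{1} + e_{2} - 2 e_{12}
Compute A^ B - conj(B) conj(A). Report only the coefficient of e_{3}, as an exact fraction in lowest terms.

first term: -\frac{121}{10} e_{3} - 6 e_{13} + \frac{1}{5} e_{23} - \frac{1}{2} e_{123}
second term: \frac{119}{10} e_{3} - 6 e_{13} + \frac{11}{5} e_{23} + \frac{1}{2} e_{123}
Answer: -24


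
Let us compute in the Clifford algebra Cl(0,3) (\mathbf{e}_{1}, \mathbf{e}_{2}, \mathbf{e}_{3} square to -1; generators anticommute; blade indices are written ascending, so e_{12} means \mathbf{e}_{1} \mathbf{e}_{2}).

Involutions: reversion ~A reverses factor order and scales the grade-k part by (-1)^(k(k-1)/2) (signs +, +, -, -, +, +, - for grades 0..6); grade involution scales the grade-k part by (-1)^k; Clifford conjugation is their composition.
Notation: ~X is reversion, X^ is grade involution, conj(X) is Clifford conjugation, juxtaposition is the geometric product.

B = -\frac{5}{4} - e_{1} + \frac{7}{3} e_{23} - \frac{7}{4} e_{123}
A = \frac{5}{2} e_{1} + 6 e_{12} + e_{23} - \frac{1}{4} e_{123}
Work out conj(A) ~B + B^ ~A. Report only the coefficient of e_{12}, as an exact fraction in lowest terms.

first term: -\frac{253}{48} + \frac{103}{24} e_{1} + 6 e_{2} + \frac{21}{2} e_{3} + \frac{15}{2} e_{12} - 14 e_{13} + \frac{43}{8} e_{23} + \frac{343}{48} e_{123}
second term: \frac{13}{48} - \frac{47}{24} e_{1} + 6 e_{2} + \frac{21}{2} e_{3} + \frac{15}{2} e_{12} - 14 e_{13} - \frac{27}{8} e_{23} + \frac{217}{48} e_{123}
Answer: 15


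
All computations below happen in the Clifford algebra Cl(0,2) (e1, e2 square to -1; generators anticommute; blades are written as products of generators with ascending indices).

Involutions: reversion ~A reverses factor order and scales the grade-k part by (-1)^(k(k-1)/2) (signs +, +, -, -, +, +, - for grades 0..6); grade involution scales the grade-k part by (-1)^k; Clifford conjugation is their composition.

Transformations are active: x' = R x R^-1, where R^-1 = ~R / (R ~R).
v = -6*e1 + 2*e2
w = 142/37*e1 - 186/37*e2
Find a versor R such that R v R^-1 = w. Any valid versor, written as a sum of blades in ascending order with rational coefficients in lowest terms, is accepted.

Key observation: q(v) = q(w) = -40 (sandwiches preserve the norm), so R = v + w = -80/37*e1 - 112/37*e2 works whenever it is invertible — the component of v along it is kept and (v - w)/2 reverses, sending v to w.
Answer: -80/37*e1 - 112/37*e2


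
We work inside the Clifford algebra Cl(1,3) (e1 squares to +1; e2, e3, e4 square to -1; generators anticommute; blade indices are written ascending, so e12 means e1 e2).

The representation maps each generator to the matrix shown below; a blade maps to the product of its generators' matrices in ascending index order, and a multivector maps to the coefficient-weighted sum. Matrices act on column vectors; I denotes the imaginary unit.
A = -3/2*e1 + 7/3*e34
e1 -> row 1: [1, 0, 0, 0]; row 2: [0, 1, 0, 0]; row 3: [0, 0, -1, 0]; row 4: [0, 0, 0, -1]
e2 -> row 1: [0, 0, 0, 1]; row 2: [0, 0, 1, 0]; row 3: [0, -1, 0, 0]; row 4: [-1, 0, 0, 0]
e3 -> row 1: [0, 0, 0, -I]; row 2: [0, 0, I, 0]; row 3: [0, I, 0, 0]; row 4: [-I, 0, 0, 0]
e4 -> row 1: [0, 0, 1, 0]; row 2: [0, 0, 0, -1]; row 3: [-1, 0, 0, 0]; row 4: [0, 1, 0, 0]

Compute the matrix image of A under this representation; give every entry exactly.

Bivector images (products of the table entries): rho(e34) = rho(e3)rho(e4) = row 1: [0, -I, 0, 0]; row 2: [-I, 0, 0, 0]; row 3: [0, 0, 0, -I]; row 4: [0, 0, -I, 0].
M = (-3/2)*rho(e1) + (7/3)*rho(e34), summed entrywise:
Answer: row 1: [-3/2, -7*I/3, 0, 0]; row 2: [-7*I/3, -3/2, 0, 0]; row 3: [0, 0, 3/2, -7*I/3]; row 4: [0, 0, -7*I/3, 3/2]


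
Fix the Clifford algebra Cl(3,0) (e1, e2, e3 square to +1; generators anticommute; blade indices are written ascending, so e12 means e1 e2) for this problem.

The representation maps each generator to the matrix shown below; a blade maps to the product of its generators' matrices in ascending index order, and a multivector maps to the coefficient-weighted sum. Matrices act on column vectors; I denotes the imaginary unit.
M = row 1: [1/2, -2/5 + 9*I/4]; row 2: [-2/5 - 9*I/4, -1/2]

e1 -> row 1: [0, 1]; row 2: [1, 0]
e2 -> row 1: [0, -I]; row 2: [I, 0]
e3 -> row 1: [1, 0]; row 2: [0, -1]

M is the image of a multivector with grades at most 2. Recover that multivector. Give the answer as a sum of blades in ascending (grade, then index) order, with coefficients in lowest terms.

Method: 1, rho(e1), rho(e2), rho(e3) form a trace-orthogonal basis of the 2x2 complex matrices (tr(X Y) = 2 if X = Y, else 0), so M = m0*1 + m1*rho(e1) + m2*rho(e2) + m3*rho(e3) with m0 = tr(M)/2 = 0, m1 = tr(M rho(e1))/2 = -2/5, m2 = tr(M rho(e2))/2 = -9/4, m3 = tr(M rho(e3))/2 = 1/2.
Multiplying table entries, the bivector images are rho(e12) = I*rho(e3), rho(e13) = -I*rho(e2), rho(e23) = I*rho(e1); with real blade coefficients the real parts of m0..m3 are the coefficients of 1, e1, e2, e3 and the imaginary parts give the bivectors (e23: Im m1, e13: -Im m2, e12: Im m3).
Answer: -2/5*e1 - 9/4*e2 + 1/2*e3


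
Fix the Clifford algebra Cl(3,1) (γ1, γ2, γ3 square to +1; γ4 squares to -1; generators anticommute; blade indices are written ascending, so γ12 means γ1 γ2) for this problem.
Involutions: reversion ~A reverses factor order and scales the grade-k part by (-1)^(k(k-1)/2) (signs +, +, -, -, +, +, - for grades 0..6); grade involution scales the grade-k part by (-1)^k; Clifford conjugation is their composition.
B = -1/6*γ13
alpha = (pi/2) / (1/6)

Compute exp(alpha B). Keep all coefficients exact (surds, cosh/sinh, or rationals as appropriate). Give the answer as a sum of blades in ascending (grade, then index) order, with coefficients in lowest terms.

B^2 = (-1/6)^2*(γ13)^2 = 1/36*(-1) = -1/36 (a basis 2-blade squares to minus the product of its generators' squares).
B^2 = -1/36 — B^2 < 0, so the exponential closes trigonometrically: l = 1/6, alpha*l = pi/2, so exp(alpha B) = cos(pi/2) + (sin(pi/2)/(1/6))*B = 0 + (6)*B.
Answer: -γ13


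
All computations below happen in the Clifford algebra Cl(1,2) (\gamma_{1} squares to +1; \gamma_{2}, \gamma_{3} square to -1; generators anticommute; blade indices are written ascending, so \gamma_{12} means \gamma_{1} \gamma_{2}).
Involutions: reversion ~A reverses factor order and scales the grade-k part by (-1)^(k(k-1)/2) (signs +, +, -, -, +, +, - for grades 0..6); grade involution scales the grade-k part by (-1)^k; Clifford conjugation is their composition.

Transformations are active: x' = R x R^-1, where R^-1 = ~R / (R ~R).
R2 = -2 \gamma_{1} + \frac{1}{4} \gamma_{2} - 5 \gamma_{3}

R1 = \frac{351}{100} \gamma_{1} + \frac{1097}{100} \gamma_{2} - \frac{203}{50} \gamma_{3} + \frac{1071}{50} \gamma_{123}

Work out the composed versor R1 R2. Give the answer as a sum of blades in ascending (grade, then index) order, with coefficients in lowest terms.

Distribute over the terms of R2 (each basis-blade product reordered to ascending indices, repeated generators contracted through their squares):
R1 (-2 \gamma_{1}) = -\frac{351}{50} + \frac{1097}{50} \gamma_{12} - \frac{203}{25} \gamma_{13} - \frac{1071}{25} \gamma_{23}
R1 (\frac{1}{4} \gamma_{2}) = -\frac{1097}{400} + \frac{351}{400} \gamma_{12} + \frac{1071}{200} \gamma_{13} + \frac{203}{200} \gamma_{23}
R1 (-5 \gamma_{3}) = -\frac{203}{10} + \frac{1071}{10} \gamma_{12} - \frac{351}{20} \gamma_{13} - \frac{1097}{20} \gamma_{23}
Summing the partial products and collecting blades:
Answer: -\frac{481}{16} + \frac{51967}{400} \gamma_{12} - \frac{4063}{200} \gamma_{13} - \frac{3867}{40} \gamma_{23}


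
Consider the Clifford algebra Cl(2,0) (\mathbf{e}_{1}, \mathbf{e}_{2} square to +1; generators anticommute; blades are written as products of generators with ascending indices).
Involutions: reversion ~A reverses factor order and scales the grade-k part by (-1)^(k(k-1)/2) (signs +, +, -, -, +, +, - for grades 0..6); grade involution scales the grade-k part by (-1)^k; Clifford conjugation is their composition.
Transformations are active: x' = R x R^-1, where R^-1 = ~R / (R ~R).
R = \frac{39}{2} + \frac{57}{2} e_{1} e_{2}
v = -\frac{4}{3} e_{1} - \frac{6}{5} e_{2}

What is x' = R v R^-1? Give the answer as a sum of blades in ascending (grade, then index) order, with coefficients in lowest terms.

~R = \frac{39}{2} - \frac{57}{2} e_{1} e_{2}, and R ~R = \frac{2385}{2}, so R^-1 = ~R / (\frac{2385}{2}).
R v = -\frac{301}{5} e_{1} + \frac{73}{5} e_{2}
Answer: -\frac{842}{1325} e_{1} + \frac{6668}{3975} e_{2}


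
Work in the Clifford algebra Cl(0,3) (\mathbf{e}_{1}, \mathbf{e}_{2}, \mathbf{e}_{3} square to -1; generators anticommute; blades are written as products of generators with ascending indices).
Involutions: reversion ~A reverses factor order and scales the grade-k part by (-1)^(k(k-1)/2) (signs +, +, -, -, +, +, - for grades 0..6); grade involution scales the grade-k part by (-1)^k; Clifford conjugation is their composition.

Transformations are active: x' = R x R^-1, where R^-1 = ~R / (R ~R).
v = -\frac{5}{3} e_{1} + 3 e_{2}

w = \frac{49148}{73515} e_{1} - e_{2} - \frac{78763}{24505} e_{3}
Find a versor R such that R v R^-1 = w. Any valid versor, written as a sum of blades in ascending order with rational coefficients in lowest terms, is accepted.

Here q(v) = q(w) = -\frac{106}{9}; the classical choice R = v + w = -\frac{24459}{24505} e_{1} + 2 e_{2} - \frac{78763}{24505} e_{3} then realises v -> w under the sandwich.
Answer: -\frac{24459}{24505} e_{1} + 2 e_{2} - \frac{78763}{24505} e_{3}


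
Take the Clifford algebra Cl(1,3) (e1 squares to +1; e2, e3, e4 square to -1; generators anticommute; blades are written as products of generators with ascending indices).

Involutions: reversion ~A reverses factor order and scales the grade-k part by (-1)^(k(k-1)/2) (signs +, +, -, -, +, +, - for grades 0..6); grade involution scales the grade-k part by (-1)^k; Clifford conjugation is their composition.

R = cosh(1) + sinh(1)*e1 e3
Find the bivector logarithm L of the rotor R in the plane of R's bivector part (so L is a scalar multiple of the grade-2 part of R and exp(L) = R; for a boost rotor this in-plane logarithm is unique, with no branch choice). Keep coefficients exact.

The scalar part of R is cosh(1), so cosh pins the rapidity up to sign — the sign comes from the bivector part; dividing that part by sinh of the rapidity yields the plane, and the in-plane L = rapidity * plane is unique because the two sign choices cancel.
Concretely: cosh(rapidity) = cosh(1) gives rapidity = ±1, and since rapidity/sinh(rapidity) is even the sign is immaterial: L = (rapidity/sinh(rapidity)) * <R>_2 = (1/sinh(1)) * <R>_2.
Answer: e1 e3


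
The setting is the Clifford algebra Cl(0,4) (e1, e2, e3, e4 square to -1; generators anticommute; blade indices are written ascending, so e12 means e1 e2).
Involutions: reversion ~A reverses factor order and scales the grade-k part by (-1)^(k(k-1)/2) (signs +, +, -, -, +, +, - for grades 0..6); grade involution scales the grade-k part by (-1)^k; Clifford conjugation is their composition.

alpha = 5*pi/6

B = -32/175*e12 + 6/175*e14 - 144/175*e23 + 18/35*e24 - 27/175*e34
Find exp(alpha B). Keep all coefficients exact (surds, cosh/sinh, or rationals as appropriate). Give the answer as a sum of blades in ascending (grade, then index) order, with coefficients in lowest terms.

B^2 term by term: the squares give (-32/175)^2*(e12)^2 + (6/175)^2*(e14)^2 + (-144/175)^2*(e23)^2 + (18/35)^2*(e24)^2 + (-27/175)^2*(e34)^2 = 1024/30625*(-1) + 36/30625*(-1) + 20736/30625*(-1) + 324/1225*(-1) + 729/30625*(-1) = -1 (each basis 2-blade squares to minus the product of its generators' squares); cross terms between blades sharing an index anticommute and cancel; the commuting (index-disjoint) pairs give grade-4 terms 2*c*c'*(blade product), which cancel blade by blade — e1234: 1728/30625 - 1728/30625 = 0 — confirming B is simple. So B^2 = -1.
B^2 = -1 — the negative square puts this in the circular regime; l = 1, alpha*l = 5*pi/6, so exp(alpha B) = cos(5*pi/6) + (sin(5*pi/6)/1)*B = -sqrt(3)/2 + (1/2)*B.
Answer: -sqrt(3)/2 - 16/175*e12 + 3/175*e14 - 72/175*e23 + 9/35*e24 - 27/350*e34


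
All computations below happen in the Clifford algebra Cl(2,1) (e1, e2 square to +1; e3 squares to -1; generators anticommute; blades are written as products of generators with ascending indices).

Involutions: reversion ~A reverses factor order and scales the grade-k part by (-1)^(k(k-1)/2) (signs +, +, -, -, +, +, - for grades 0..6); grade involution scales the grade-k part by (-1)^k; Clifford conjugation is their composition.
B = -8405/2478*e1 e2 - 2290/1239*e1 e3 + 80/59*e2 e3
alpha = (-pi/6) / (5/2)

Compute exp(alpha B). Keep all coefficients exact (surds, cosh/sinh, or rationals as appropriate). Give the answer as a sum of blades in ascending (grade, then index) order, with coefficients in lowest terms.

B^2 term by term: the squares give (-8405/2478)^2*(e1 e2)^2 + (-2290/1239)^2*(e1 e3)^2 + (80/59)^2*(e2 e3)^2 = 70644025/6140484*(-1) + 5244100/1535121*(+1) + 6400/3481*(+1) = -25/4 (each basis 2-blade squares to minus the product of its generators' squares); cross terms between blades sharing an index anticommute and cancel. So B^2 = -25/4.
B^2 = -25/4 — a negative square means the series sums to a rotation: l = 5/2, alpha*l = -pi/6, so exp(alpha B) = cos(-pi/6) + (sin(-pi/6)/(5/2))*B = sqrt(3)/2 + (-1/5)*B.
Answer: sqrt(3)/2 + 1681/2478*e1 e2 + 458/1239*e1 e3 - 16/59*e2 e3


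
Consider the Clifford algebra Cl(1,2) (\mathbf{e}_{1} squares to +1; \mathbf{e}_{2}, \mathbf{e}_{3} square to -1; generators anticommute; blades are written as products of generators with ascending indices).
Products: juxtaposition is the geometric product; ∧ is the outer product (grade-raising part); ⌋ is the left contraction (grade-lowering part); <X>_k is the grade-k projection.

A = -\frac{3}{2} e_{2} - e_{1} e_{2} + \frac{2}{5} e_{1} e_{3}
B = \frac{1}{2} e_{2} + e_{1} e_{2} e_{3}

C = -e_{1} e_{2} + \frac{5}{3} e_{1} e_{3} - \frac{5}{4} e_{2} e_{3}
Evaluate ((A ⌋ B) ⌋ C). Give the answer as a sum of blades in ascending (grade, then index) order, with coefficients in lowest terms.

step 1: \frac{3}{4} - \frac{2}{5} e_{2} - e_{3} - \frac{3}{2} e_{1} e_{3}
step 2: -\frac{5}{2} - \frac{19}{15} e_{1} + \frac{5}{4} e_{2} - \frac{1}{2} e_{3} - \frac{3}{4} e_{1} e_{2} + \frac{5}{4} e_{1} e_{3} - \frac{15}{16} e_{2} e_{3}
Answer: -\frac{5}{2} - \frac{19}{15} e_{1} + \frac{5}{4} e_{2} - \frac{1}{2} e_{3} - \frac{3}{4} e_{1} e_{2} + \frac{5}{4} e_{1} e_{3} - \frac{15}{16} e_{2} e_{3}


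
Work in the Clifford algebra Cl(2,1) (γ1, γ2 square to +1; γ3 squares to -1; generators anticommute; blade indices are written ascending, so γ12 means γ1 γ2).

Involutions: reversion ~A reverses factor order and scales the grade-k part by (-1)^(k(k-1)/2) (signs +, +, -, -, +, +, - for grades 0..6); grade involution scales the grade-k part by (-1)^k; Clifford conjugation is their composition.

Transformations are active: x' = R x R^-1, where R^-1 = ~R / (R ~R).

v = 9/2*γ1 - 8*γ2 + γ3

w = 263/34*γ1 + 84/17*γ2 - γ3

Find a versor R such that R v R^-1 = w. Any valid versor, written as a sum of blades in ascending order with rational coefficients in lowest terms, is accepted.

Reasoning: v^2 = w^2 = 333/4 since conjugation preserves the quadratic form; R = v + w = 208/17*γ1 - 52/17*γ2 is then valid when invertible, keeping its own part and reversing (v - w)/2.
Answer: 208/17*γ1 - 52/17*γ2


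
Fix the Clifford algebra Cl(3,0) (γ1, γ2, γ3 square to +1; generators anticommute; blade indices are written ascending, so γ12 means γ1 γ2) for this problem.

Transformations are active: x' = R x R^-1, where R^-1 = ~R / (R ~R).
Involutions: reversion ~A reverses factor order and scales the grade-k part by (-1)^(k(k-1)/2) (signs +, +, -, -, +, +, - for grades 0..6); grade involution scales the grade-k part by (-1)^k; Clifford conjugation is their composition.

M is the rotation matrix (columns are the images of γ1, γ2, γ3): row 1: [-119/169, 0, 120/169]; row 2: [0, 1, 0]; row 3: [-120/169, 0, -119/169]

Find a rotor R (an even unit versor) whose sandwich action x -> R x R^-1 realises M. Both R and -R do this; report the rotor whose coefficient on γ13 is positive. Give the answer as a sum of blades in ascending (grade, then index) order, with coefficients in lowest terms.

Method: write R = a + b12*γ12 + b13*γ13 + b23*γ23 with a^2 + b12^2 + b13^2 + b23^2 = 1 (so R^-1 = ~R). Expanding the columns R e_j ~R gives tr M = 4a^2 - 1 and, from the antisymmetric part, M21 - M12 = -4a*b12, M13 - M31 = 4a*b13, M32 - M23 = -4a*b23.
Here tr M = -69/169, so a^2 = (1 + tr M)/4 = 25/169 and a = ±5/13. Taking a = 5/13: M21 - M12 = 0, M13 - M31 = 240/169, M32 - M23 = 0, giving b12 = 0, b13 = 12/13, b23 = 0, i.e. R = 5/13 + 12/13*γ13.
Its γ13 coefficient is already positive.
Answer: 5/13 + 12/13*γ13. Sheet selection: the two-to-one cover makes ±R indistinguishable at the matrix level (trace -69/169), so uniqueness comes from the required sign on γ13.


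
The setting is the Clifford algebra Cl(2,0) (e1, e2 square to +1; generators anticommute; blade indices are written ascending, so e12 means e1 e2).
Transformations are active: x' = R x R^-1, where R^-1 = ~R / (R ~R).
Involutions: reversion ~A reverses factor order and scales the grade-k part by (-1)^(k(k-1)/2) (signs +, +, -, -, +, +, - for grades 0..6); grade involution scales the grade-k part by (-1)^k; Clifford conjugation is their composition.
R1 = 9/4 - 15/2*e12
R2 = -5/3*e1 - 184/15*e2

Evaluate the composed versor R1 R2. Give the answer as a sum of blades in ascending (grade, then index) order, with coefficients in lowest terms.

Distribute over the terms of R1 (each basis-blade product reordered to ascending indices, repeated generators contracted through their squares):
(9/4) R2 = -15/4*e1 - 138/5*e2
(-15/2*e12) R2 = 92*e1 - 25/2*e2
Summing the partial products and collecting blades:
Answer: 353/4*e1 - 401/10*e2


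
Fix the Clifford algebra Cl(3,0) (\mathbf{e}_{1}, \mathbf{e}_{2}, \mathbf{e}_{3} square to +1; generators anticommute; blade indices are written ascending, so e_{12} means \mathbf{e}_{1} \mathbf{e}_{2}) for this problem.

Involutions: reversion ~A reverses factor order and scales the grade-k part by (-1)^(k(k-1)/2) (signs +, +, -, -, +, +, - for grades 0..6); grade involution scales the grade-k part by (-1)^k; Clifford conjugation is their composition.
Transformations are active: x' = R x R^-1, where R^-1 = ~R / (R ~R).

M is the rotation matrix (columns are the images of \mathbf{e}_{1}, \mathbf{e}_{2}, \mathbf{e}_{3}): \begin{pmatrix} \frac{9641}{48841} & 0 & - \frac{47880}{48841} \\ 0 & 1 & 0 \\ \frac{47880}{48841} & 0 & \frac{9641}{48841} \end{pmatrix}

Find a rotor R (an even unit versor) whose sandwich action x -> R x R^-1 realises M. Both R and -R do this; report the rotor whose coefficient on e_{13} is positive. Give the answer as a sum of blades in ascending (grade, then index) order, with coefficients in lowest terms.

Method: write R = a + b12*e_{12} + b13*e_{13} + b23*e_{23} with a^2 + b12^2 + b13^2 + b23^2 = 1 (so R^-1 = ~R). Expanding the columns R e_j ~R gives tr M = 4a^2 - 1 and, from the antisymmetric part, M21 - M12 = -4a*b12, M13 - M31 = 4a*b13, M32 - M23 = -4a*b23.
Here tr M = \frac{68123}{48841}, so a^2 = (1 + tr M)/4 = \frac{29241}{48841} and a = ±\frac{171}{221}. Taking a = \frac{171}{221}: M21 - M12 = 0, M13 - M31 = -\frac{95760}{48841}, M32 - M23 = 0, giving b12 = 0, b13 = -\frac{140}{221}, b23 = 0, i.e. R = \frac{171}{221} - \frac{140}{221} e_{13}.
Its e_{13} coefficient is negative, so report the other preimage -R.
Answer: -\frac{171}{221} + \frac{140}{221} e_{13}. Recall the cover is two-to-one: with M of trace \frac{68123}{48841}, both preimages act alike, and the stated e_{13} sign chooses the sheet.


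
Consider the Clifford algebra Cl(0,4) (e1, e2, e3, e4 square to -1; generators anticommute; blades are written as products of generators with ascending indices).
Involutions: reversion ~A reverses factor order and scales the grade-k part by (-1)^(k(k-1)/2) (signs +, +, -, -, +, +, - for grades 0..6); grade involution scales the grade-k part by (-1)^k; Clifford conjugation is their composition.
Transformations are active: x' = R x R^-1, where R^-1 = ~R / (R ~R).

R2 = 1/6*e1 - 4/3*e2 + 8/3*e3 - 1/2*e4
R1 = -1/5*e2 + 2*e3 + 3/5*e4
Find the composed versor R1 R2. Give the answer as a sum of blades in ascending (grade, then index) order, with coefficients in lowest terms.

Distribute over the terms of R1 (each basis-blade product reordered to ascending indices, repeated generators contracted through their squares):
(-1/5*e2) R2 = -4/15 + 1/30*e1 e2 - 8/15*e2 e3 + 1/10*e2 e4
(2*e3) R2 = -16/3 - 1/3*e1 e3 + 8/3*e2 e3 - e3 e4
(3/5*e4) R2 = 3/10 - 1/10*e1 e4 + 4/5*e2 e4 - 8/5*e3 e4
Summing the partial products and collecting blades:
Answer: -53/10 + 1/30*e1 e2 - 1/3*e1 e3 - 1/10*e1 e4 + 32/15*e2 e3 + 9/10*e2 e4 - 13/5*e3 e4


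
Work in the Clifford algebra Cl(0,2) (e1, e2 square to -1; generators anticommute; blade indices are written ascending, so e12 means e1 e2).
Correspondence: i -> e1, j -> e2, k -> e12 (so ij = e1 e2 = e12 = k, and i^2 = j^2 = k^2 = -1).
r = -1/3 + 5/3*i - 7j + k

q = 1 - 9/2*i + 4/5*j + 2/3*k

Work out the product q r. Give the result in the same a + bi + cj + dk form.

In blades: q = 1 - 9/2*e1 + 4/5*e2 + 2/3*e12, r = -1/3 + 5/3*e1 - 7*e2 + e12.
Distribute q over r term by term (generator squares from the signature, products reordered to ascending indices): (1)*r = -1/3 + 5/3*e1 - 7*e2 + e12; (-9/2*e1)*r = 15/2 + 3/2*e1 + 9/2*e2 + 63/2*e12; (4/5*e2)*r = 28/5 + 4/5*e1 - 4/15*e2 - 4/3*e12; (2/3*e12)*r = -2/3 + 14/3*e1 + 10/9*e2 - 2/9*e12.
Sum: 121/10 + 259/30*e1 - 149/90*e2 + 557/18*e12; translating back through the correspondence:
Answer: 121/10 + 259/30*i - 149/90*j + 557/18*k


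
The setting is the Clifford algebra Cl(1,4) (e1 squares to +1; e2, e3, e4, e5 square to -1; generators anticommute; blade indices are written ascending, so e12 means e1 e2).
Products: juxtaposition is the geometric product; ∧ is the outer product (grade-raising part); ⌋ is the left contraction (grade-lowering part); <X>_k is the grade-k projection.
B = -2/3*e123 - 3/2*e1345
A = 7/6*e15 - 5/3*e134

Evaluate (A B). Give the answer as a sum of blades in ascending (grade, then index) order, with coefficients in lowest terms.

step 1: -5/2*e5 + 10/9*e24 - 7/4*e34 + 7/9*e235
Answer: -5/2*e5 + 10/9*e24 - 7/4*e34 + 7/9*e235


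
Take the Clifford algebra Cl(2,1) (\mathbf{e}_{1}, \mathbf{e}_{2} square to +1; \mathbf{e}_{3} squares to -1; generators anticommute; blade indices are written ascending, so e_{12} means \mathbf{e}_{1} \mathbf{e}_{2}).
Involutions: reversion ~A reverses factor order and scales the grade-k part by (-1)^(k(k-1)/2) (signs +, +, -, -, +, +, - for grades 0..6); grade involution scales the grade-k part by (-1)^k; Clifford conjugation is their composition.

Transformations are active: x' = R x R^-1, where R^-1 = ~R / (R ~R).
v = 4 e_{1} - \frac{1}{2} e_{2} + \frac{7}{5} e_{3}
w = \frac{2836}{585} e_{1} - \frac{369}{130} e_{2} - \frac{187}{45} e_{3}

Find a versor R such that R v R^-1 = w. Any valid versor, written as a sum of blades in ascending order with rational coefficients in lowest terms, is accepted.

R = v + w = \frac{5176}{585} e_{1} - \frac{217}{65} e_{2} - \frac{124}{45} e_{3} works: the equal norms (\frac{1429}{100}) guarantee its sandwich swaps v into w.
Answer: \frac{5176}{585} e_{1} - \frac{217}{65} e_{2} - \frac{124}{45} e_{3}


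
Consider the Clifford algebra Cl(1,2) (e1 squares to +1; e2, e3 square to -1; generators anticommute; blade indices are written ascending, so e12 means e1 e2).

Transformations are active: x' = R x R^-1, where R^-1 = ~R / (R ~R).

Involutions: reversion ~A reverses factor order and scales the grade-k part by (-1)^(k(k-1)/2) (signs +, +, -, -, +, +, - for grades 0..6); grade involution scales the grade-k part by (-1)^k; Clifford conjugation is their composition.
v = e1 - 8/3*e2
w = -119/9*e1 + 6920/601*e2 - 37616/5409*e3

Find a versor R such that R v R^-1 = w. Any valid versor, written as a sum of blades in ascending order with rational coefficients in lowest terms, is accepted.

Since q(v) = q(w) = -55/9, the sum R = v + w = -110/9*e1 + 15952/1803*e2 - 37616/5409*e3 does the job whenever invertible.
Answer: -110/9*e1 + 15952/1803*e2 - 37616/5409*e3


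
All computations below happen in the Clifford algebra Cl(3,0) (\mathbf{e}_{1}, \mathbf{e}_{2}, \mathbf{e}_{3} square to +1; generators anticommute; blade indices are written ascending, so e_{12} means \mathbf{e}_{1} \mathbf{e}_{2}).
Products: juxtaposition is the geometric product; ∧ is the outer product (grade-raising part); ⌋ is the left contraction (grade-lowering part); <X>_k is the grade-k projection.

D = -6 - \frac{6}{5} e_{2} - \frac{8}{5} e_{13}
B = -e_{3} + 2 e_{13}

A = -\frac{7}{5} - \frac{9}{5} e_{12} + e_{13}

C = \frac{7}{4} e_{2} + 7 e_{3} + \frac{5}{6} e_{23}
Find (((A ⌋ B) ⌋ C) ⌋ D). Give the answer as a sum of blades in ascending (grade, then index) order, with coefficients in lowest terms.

step 1: -2 + \frac{7}{5} e_{3} - \frac{14}{5} e_{13}
step 2: \frac{49}{5} - \frac{14}{3} e_{2} - 14 e_{3} - \frac{5}{3} e_{23}
step 3: -\frac{266}{5} - \frac{112}{5} e_{1} - \frac{294}{25} e_{2} - \frac{392}{25} e_{13}
Answer: -\frac{266}{5} - \frac{112}{5} e_{1} - \frac{294}{25} e_{2} - \frac{392}{25} e_{13}


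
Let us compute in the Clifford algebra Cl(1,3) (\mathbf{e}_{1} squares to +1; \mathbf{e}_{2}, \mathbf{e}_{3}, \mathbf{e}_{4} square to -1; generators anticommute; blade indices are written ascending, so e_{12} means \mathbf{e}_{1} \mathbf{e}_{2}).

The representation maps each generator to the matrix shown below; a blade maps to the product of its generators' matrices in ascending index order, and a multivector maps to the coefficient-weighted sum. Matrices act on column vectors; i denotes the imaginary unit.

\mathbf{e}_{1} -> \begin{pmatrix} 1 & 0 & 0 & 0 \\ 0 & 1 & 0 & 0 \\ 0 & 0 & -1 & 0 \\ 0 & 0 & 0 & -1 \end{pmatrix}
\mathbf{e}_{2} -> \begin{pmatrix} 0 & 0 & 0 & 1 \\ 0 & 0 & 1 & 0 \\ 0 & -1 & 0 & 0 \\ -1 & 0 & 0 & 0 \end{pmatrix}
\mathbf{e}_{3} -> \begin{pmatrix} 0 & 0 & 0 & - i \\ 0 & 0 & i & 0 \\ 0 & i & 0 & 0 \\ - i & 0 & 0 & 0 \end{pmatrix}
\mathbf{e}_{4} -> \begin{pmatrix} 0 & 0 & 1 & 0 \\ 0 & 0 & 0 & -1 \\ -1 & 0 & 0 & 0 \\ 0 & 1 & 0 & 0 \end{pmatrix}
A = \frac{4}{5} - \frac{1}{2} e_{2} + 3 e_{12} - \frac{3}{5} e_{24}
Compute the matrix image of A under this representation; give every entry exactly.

Bivector images (products of the table entries): rho(e_{12}) = rho(\mathbf{e}_{1})rho(\mathbf{e}_{2}) = \begin{pmatrix} 0 & 0 & 0 & 1 \\ 0 & 0 & 1 & 0 \\ 0 & 1 & 0 & 0 \\ 1 & 0 & 0 & 0 \end{pmatrix}; rho(e_{24}) = rho(\mathbf{e}_{2})rho(\mathbf{e}_{4}) = \begin{pmatrix} 0 & 1 & 0 & 0 \\ -1 & 0 & 0 & 0 \\ 0 & 0 & 0 & 1 \\ 0 & 0 & -1 & 0 \end{pmatrix}.
M = (\frac{4}{5})*1 + (-\frac{1}{2})*rho(e_{2}) + (3)*rho(e_{12}) + (-\frac{3}{5})*rho(e_{24}), summed entrywise (1 is the identity matrix):
Answer: \begin{pmatrix} \frac{4}{5} & - \frac{3}{5} & 0 & \frac{5}{2} \\ \frac{3}{5} & \frac{4}{5} & \frac{5}{2} & 0 \\ 0 & \frac{7}{2} & \frac{4}{5} & - \frac{3}{5} \\ \frac{7}{2} & 0 & \frac{3}{5} & \frac{4}{5} \end{pmatrix}


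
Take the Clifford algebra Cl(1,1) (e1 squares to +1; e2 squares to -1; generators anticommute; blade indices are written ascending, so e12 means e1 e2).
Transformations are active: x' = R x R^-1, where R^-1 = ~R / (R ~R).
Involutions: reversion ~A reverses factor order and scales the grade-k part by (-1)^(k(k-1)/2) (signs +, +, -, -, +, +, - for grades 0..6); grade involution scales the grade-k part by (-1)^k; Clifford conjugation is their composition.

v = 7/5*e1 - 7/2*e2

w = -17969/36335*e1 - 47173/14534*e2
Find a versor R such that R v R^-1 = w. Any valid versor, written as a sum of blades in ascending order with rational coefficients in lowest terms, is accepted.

Equal squares first: v^2 = w^2 = -1029/100. Then v + w = 6580/7267*e1 - 49021/7267*e2 is a versor taking v to w, provided it is invertible.
Answer: 6580/7267*e1 - 49021/7267*e2


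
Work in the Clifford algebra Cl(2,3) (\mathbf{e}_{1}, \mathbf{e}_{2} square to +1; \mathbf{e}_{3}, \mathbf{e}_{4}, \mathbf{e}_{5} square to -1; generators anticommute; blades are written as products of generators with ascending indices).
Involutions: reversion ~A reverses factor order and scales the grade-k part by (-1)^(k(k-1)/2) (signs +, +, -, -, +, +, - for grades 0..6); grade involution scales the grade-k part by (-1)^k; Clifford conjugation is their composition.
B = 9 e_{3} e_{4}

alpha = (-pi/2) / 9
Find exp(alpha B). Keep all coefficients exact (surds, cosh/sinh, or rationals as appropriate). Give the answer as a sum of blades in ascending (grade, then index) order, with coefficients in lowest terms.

B^2 = (9)^2*(e_{3} e_{4})^2 = 81*(-1) = -81 (a basis 2-blade squares to minus the product of its generators' squares).
B^2 = -81 — the series telescopes trigonometrically here: l = 9, alpha*l = - \frac{\pi}{2}, so exp(alpha B) = cos(- \frac{\pi}{2}) + (sin(- \frac{\pi}{2})/9)*B = 0 + (- \frac{1}{9})*B.
Answer: -e_{3} e_{4}


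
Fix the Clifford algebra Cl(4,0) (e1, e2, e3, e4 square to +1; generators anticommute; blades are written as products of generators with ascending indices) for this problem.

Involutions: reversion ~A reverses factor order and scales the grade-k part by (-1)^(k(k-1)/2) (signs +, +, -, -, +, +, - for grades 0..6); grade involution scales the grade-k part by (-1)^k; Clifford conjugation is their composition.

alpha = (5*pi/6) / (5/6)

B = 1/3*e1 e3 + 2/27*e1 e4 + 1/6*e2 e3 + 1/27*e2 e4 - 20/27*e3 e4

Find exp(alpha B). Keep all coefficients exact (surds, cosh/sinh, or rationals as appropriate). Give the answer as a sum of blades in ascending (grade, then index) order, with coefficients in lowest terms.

B^2 term by term: the squares give (1/3)^2*(e1 e3)^2 + (2/27)^2*(e1 e4)^2 + (1/6)^2*(e2 e3)^2 + (1/27)^2*(e2 e4)^2 + (-20/27)^2*(e3 e4)^2 = 1/9*(-1) + 4/729*(-1) + 1/36*(-1) + 1/729*(-1) + 400/729*(-1) = -25/36 (each basis 2-blade squares to minus the product of its generators' squares); cross terms between blades sharing an index anticommute and cancel; the commuting (index-disjoint) pairs give grade-4 terms 2*c*c'*(blade product), which cancel blade by blade — e1 e2 e3 e4: -2/81 + 2/81 = 0 — confirming B is simple. So B^2 = -25/36.
B^2 = -25/36 — the series telescopes trigonometrically here: l = 5/6, alpha*l = 5*pi/6, so exp(alpha B) = cos(5*pi/6) + (sin(5*pi/6)/(5/6))*B = -sqrt(3)/2 + (3/5)*B.
Answer: -sqrt(3)/2 + 1/5*e1 e3 + 2/45*e1 e4 + 1/10*e2 e3 + 1/45*e2 e4 - 4/9*e3 e4


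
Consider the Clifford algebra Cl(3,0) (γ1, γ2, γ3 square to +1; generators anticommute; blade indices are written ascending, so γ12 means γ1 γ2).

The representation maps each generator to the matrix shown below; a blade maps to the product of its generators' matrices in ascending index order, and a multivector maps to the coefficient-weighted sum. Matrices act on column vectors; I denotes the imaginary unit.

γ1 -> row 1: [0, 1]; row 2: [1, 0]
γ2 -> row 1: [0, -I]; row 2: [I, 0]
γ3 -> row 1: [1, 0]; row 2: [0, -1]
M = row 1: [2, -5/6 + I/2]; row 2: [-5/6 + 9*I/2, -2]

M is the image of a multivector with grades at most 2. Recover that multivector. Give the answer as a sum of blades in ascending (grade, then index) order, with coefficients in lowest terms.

Method: 1, rho(γ1), rho(γ2), rho(γ3) form a trace-orthogonal basis of the 2x2 complex matrices (tr(X Y) = 2 if X = Y, else 0), so M = m0*1 + m1*rho(γ1) + m2*rho(γ2) + m3*rho(γ3) with m0 = tr(M)/2 = 0, m1 = tr(M rho(γ1))/2 = -5/6 + 5*I/2, m2 = tr(M rho(γ2))/2 = 2, m3 = tr(M rho(γ3))/2 = 2.
Multiplying table entries, the bivector images are rho(γ12) = I*rho(γ3), rho(γ13) = -I*rho(γ2), rho(γ23) = I*rho(γ1); with real blade coefficients the real parts of m0..m3 are the coefficients of 1, γ1, γ2, γ3 and the imaginary parts give the bivectors (γ23: Im m1, γ13: -Im m2, γ12: Im m3).
Answer: -5/6*γ1 + 2*γ2 + 2*γ3 + 5/2*γ23


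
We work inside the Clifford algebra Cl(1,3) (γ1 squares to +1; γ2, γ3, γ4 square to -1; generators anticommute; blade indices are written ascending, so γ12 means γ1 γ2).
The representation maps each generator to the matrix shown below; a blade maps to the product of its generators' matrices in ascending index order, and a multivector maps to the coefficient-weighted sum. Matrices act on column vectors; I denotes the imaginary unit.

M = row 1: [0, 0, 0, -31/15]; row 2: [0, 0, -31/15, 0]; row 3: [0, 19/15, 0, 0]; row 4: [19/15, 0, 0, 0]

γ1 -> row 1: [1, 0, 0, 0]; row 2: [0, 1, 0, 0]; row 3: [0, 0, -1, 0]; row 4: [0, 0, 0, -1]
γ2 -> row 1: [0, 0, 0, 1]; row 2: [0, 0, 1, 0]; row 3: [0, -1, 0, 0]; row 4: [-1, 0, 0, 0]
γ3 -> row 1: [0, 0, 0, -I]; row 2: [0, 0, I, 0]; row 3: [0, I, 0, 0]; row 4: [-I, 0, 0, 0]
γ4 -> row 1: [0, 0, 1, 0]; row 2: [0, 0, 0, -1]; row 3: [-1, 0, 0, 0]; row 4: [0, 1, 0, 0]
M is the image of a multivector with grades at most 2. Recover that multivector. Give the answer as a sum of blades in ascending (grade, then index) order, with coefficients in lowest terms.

Method: the blade images are trace-orthogonal — tr(rho(e_A) rho(e_B)^-1) = 4 if A = B and 0 otherwise — and rho(e_A)^-1 = (e_A)^2 * rho(e_A) with (e_A)^2 = +1 or -1, so the coefficient of e_A in the preimage is (e_A)^2 * tr(M rho(e_A))/4.
Nonzero projections over blades of grade <= 2: γ2: (γ2)^2 = -1, tr(M rho(γ2)) = 20/3, coefficient -5/3; γ12: (γ12)^2 = +1, tr(M rho(γ12)) = -8/5, coefficient -2/5. Every other blade of grade <= 2 projects to 0.
Answer: -5/3*γ2 - 2/5*γ12
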